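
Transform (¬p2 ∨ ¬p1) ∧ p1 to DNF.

¬p2 ∧ p1

(¬p2 ∨ ¬p1) ∧ p1
≡ (¬p2 ∧ p1) ∨ (¬p1 ∧ p1)   [distribute ∧ over ∨]
≡ ¬p2 ∧ p1   [simplify]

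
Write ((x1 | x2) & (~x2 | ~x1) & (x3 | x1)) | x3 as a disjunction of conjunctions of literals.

((x1 | x2) & (~x2 | ~x1) & (x3 | x1)) | x3
≡ (x1 & ~x2 & x3) | (x1 & ~x2 & x1) | (x1 & ~x1 & x3) | (x1 & ~x1 & x1) | (x2 & ~x2 & x3) | (x2 & ~x2 & x1) | (x2 & ~x1 & x3) | (x2 & ~x1 & x1) | x3   [distribute & over |]
≡ (x1 & ~x2) | x3   [simplify]

(x1 & ~x2) | x3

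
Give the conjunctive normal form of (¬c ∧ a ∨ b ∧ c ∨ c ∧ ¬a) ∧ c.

(¬c ∨ b ∨ ¬a) ∧ c

(¬c ∧ a ∨ b ∧ c ∨ c ∧ ¬a) ∧ c
≡ (¬c ∨ b ∨ c) ∧ (¬c ∨ b ∨ ¬a) ∧ (¬c ∨ c ∨ c) ∧ (¬c ∨ c ∨ ¬a) ∧ (a ∨ b ∨ c) ∧ (a ∨ b ∨ ¬a) ∧ (a ∨ c ∨ c) ∧ (a ∨ c ∨ ¬a) ∧ c   [distribute ∨ over ∧]
≡ (¬c ∨ b ∨ ¬a) ∧ c   [simplify]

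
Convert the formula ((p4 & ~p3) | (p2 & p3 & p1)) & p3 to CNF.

((p4 & ~p3) | (p2 & p3 & p1)) & p3
= (p4 | p2) & (p4 | p3) & (p4 | p1) & (~p3 | p2) & (~p3 | p3) & (~p3 | p1) & p3   [distribute | over &]
= (p4 | p2) & (p4 | p1) & (~p3 | p2) & (~p3 | p1) & p3   [simplify]

(p4 | p2) & (p4 | p1) & (~p3 | p2) & (~p3 | p1) & p3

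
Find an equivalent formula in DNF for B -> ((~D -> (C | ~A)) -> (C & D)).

~B | (~D & ~C & A) | (C & D)

B -> ((~D -> (C | ~A)) -> (C & D))
⇔ ~B | ((~D -> (C | ~A)) -> (C & D))   (eliminate ->)
⇔ ~B | ~(~D -> (C | ~A)) | (C & D)   (eliminate ->)
⇔ ~B | ~(~~D | C | ~A) | (C & D)   (eliminate ->)
⇔ ~B | (~~~D & ~C & ~~A) | (C & D)   (De Morgan)
⇔ ~B | (~D & ~C & ~~A) | (C & D)   (double negation)
⇔ ~B | (~D & ~C & A) | (C & D)   (double negation)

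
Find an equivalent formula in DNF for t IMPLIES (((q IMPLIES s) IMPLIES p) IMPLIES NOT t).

t IMPLIES (((q IMPLIES s) IMPLIES p) IMPLIES NOT t)
≡ NOT t OR (((q IMPLIES s) IMPLIES p) IMPLIES NOT t)   — eliminate IMPLIES
≡ NOT t OR NOT ((q IMPLIES s) IMPLIES p) OR NOT t   — eliminate IMPLIES
≡ NOT t OR NOT (NOT (q IMPLIES s) OR p) OR NOT t   — eliminate IMPLIES
≡ NOT t OR NOT (NOT (NOT q OR s) OR p) OR NOT t   — eliminate IMPLIES
≡ NOT t OR (NOT NOT (NOT q OR s) AND NOT p) OR NOT t   — De Morgan
≡ NOT t OR ((NOT q OR s) AND NOT p) OR NOT t   — double negation
≡ NOT t OR (NOT q AND NOT p) OR (s AND NOT p) OR NOT t   — distribute AND over OR
≡ NOT t OR (NOT q AND NOT p) OR (s AND NOT p)   — simplify

NOT t OR (NOT q AND NOT p) OR (s AND NOT p)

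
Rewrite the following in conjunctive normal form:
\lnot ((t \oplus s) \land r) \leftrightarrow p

(t \lor s \lor p) \land (\lnot t \lor \lnot s \lor p) \land (r \lor p) \land (\lnot p \lor \lnot t \lor s \lor \lnot r) \land (\lnot p \lor \lnot s \lor t \lor \lnot r)

\lnot ((t \oplus s) \land r) \leftrightarrow p
≡ (\lnot ((t \oplus s) \land r) \to p) \land (p \to \lnot ((t \oplus s) \land r))   [eliminate \leftrightarrow]
≡ (\lnot \lnot ((t \oplus s) \land r) \lor p) \land (p \to \lnot ((t \oplus s) \land r))   [eliminate \to]
≡ (\lnot \lnot ((t \lor s) \land \lnot (t \land s) \land r) \lor p) \land (p \to \lnot ((t \oplus s) \land r))   [expand \oplus]
≡ (\lnot \lnot ((t \lor s) \land \lnot (t \land s) \land r) \lor p) \land (\lnot p \lor \lnot ((t \oplus s) \land r))   [eliminate \to]
≡ (\lnot \lnot ((t \lor s) \land \lnot (t \land s) \land r) \lor p) \land (\lnot p \lor \lnot ((t \lor s) \land \lnot (t \land s) \land r))   [expand \oplus]
≡ (((t \lor s) \land \lnot (t \land s) \land r) \lor p) \land (\lnot p \lor \lnot ((t \lor s) \land \lnot (t \land s) \land r))   [double negation]
≡ (((t \lor s) \land (\lnot t \lor \lnot s) \land r) \lor p) \land (\lnot p \lor \lnot ((t \lor s) \land \lnot (t \land s) \land r))   [De Morgan]
≡ (((t \lor s) \land (\lnot t \lor \lnot s) \land r) \lor p) \land (\lnot p \lor \lnot (t \lor s) \lor \lnot \lnot (t \land s) \lor \lnot r)   [De Morgan]
≡ (((t \lor s) \land (\lnot t \lor \lnot s) \land r) \lor p) \land (\lnot p \lor (\lnot t \land \lnot s) \lor \lnot \lnot (t \land s) \lor \lnot r)   [De Morgan]
≡ (((t \lor s) \land (\lnot t \lor \lnot s) \land r) \lor p) \land (\lnot p \lor (\lnot t \land \lnot s) \lor (t \land s) \lor \lnot r)   [double negation]
≡ (t \lor s \lor p) \land (\lnot t \lor \lnot s \lor p) \land (r \lor p) \land (\lnot p \lor \lnot t \lor t \lor \lnot r) \land (\lnot p \lor \lnot t \lor s \lor \lnot r) \land (\lnot p \lor \lnot s \lor t \lor \lnot r) \land (\lnot p \lor \lnot s \lor s \lor \lnot r)   [distribute \lor over \land]
≡ (t \lor s \lor p) \land (\lnot t \lor \lnot s \lor p) \land (r \lor p) \land (\lnot p \lor \lnot t \lor s \lor \lnot r) \land (\lnot p \lor \lnot s \lor t \lor \lnot r)   [simplify]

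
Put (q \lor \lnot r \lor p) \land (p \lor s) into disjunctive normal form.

(q \land s) \lor (\lnot r \land s) \lor p

(q \lor \lnot r \lor p) \land (p \lor s)
≡ (q \land p) \lor (q \land s) \lor (\lnot r \land p) \lor (\lnot r \land s) \lor (p \land p) \lor (p \land s)
≡ (q \land s) \lor (\lnot r \land s) \lor p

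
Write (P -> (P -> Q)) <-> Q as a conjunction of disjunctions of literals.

P | Q

(P -> (P -> Q)) <-> Q
⇔ ((P -> (P -> Q)) -> Q) & (Q -> (P -> (P -> Q)))
⇔ (~(P -> (P -> Q)) | Q) & (Q -> (P -> (P -> Q)))
⇔ (~(~P | (P -> Q)) | Q) & (Q -> (P -> (P -> Q)))
⇔ (~(~P | ~P | Q) | Q) & (Q -> (P -> (P -> Q)))
⇔ (~(~P | ~P | Q) | Q) & (~Q | (P -> (P -> Q)))
⇔ (~(~P | ~P | Q) | Q) & (~Q | ~P | (P -> Q))
⇔ (~(~P | ~P | Q) | Q) & (~Q | ~P | ~P | Q)
⇔ ((~~P & ~~P & ~Q) | Q) & (~Q | ~P | ~P | Q)
⇔ ((P & ~~P & ~Q) | Q) & (~Q | ~P | ~P | Q)
⇔ ((P & P & ~Q) | Q) & (~Q | ~P | ~P | Q)
⇔ (P | Q) & (P | Q) & (~Q | Q) & (~Q | ~P | ~P | Q)
⇔ P | Q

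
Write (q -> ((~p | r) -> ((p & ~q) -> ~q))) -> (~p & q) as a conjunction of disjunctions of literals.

(q -> ((~p | r) -> ((p & ~q) -> ~q))) -> (~p & q)
= ~(q -> ((~p | r) -> ((p & ~q) -> ~q))) | (~p & q)   — eliminate ->
= ~(~q | ((~p | r) -> ((p & ~q) -> ~q))) | (~p & q)   — eliminate ->
= ~(~q | ~(~p | r) | ((p & ~q) -> ~q)) | (~p & q)   — eliminate ->
= ~(~q | ~(~p | r) | ~(p & ~q) | ~q) | (~p & q)   — eliminate ->
= (~~q & ~~(~p | r) & ~~(p & ~q) & ~~q) | (~p & q)   — De Morgan
= (q & ~~(~p | r) & ~~(p & ~q) & ~~q) | (~p & q)   — double negation
= (q & (~p | r) & ~~(p & ~q) & ~~q) | (~p & q)   — double negation
= (q & (~p | r) & p & ~q & ~~q) | (~p & q)   — double negation
= (q & (~p | r) & p & ~q & q) | (~p & q)   — double negation
= (q | ~p) & (q | q) & (~p | r | ~p) & (~p | r | q) & (p | ~p) & (p | q) & (~q | ~p) & (~q | q) & (q | ~p) & (q | q)   — distribute | over &
= q & (~p | r) & (~q | ~p)   — simplify

q & (~p | r) & (~q | ~p)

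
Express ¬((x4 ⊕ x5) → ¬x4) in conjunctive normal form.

(¬x4 ∨ ¬x5) ∧ x4

¬((x4 ⊕ x5) → ¬x4)
≡ ¬(¬(x4 ⊕ x5) ∨ ¬x4)   — eliminate →
≡ ¬(¬((x4 ∨ x5) ∧ ¬(x4 ∧ x5)) ∨ ¬x4)   — expand ⊕
≡ ¬¬((x4 ∨ x5) ∧ ¬(x4 ∧ x5)) ∧ ¬¬x4   — De Morgan
≡ (x4 ∨ x5) ∧ ¬(x4 ∧ x5) ∧ ¬¬x4   — double negation
≡ (x4 ∨ x5) ∧ (¬x4 ∨ ¬x5) ∧ ¬¬x4   — De Morgan
≡ (x4 ∨ x5) ∧ (¬x4 ∨ ¬x5) ∧ x4   — double negation
≡ (¬x4 ∨ ¬x5) ∧ x4   — simplify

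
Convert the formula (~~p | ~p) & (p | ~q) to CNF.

(~~p | ~p) & (p | ~q)
≡ (p | ~p) & (p | ~q)   [double negation]
≡ p | ~q   [simplify]

p | ~q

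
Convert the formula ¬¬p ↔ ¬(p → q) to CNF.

¬p ∨ ¬q

¬¬p ↔ ¬(p → q)
⇔ (¬¬p → ¬(p → q)) ∧ (¬(p → q) → ¬¬p)   (eliminate ↔)
⇔ (¬¬¬p ∨ ¬(p → q)) ∧ (¬(p → q) → ¬¬p)   (eliminate →)
⇔ (¬¬¬p ∨ ¬(¬p ∨ q)) ∧ (¬(p → q) → ¬¬p)   (eliminate →)
⇔ (¬¬¬p ∨ ¬(¬p ∨ q)) ∧ (¬¬(p → q) ∨ ¬¬p)   (eliminate →)
⇔ (¬¬¬p ∨ ¬(¬p ∨ q)) ∧ (¬¬(¬p ∨ q) ∨ ¬¬p)   (eliminate →)
⇔ (¬p ∨ ¬(¬p ∨ q)) ∧ (¬¬(¬p ∨ q) ∨ ¬¬p)   (double negation)
⇔ (¬p ∨ (¬¬p ∧ ¬q)) ∧ (¬¬(¬p ∨ q) ∨ ¬¬p)   (De Morgan)
⇔ (¬p ∨ (p ∧ ¬q)) ∧ (¬¬(¬p ∨ q) ∨ ¬¬p)   (double negation)
⇔ (¬p ∨ (p ∧ ¬q)) ∧ (¬p ∨ q ∨ ¬¬p)   (double negation)
⇔ (¬p ∨ (p ∧ ¬q)) ∧ (¬p ∨ q ∨ p)   (double negation)
⇔ (¬p ∨ p) ∧ (¬p ∨ ¬q) ∧ (¬p ∨ q ∨ p)   (distribute ∨ over ∧)
⇔ ¬p ∨ ¬q   (simplify)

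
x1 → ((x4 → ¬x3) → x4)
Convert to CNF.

¬x1 ∨ x4

x1 → ((x4 → ¬x3) → x4)
≡ ¬x1 ∨ ((x4 → ¬x3) → x4)   [eliminate →]
≡ ¬x1 ∨ ¬(x4 → ¬x3) ∨ x4   [eliminate →]
≡ ¬x1 ∨ ¬(¬x4 ∨ ¬x3) ∨ x4   [eliminate →]
≡ ¬x1 ∨ (¬¬x4 ∧ ¬¬x3) ∨ x4   [De Morgan]
≡ ¬x1 ∨ (x4 ∧ ¬¬x3) ∨ x4   [double negation]
≡ ¬x1 ∨ (x4 ∧ x3) ∨ x4   [double negation]
≡ (¬x1 ∨ x4 ∨ x4) ∧ (¬x1 ∨ x3 ∨ x4)   [distribute ∨ over ∧]
≡ ¬x1 ∨ x4   [simplify]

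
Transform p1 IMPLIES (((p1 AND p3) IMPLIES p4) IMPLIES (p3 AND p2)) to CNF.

(NOT p1 OR p3) AND (NOT p1 OR NOT p4 OR p2)

p1 IMPLIES (((p1 AND p3) IMPLIES p4) IMPLIES (p3 AND p2))
≡ NOT p1 OR (((p1 AND p3) IMPLIES p4) IMPLIES (p3 AND p2))   [eliminate IMPLIES]
≡ NOT p1 OR NOT ((p1 AND p3) IMPLIES p4) OR (p3 AND p2)   [eliminate IMPLIES]
≡ NOT p1 OR NOT (NOT (p1 AND p3) OR p4) OR (p3 AND p2)   [eliminate IMPLIES]
≡ NOT p1 OR (NOT NOT (p1 AND p3) AND NOT p4) OR (p3 AND p2)   [De Morgan]
≡ NOT p1 OR (p1 AND p3 AND NOT p4) OR (p3 AND p2)   [double negation]
≡ (NOT p1 OR p1 OR p3) AND (NOT p1 OR p1 OR p2) AND (NOT p1 OR p3 OR p3) AND (NOT p1 OR p3 OR p2) AND (NOT p1 OR NOT p4 OR p3) AND (NOT p1 OR NOT p4 OR p2)   [distribute OR over AND]
≡ (NOT p1 OR p3) AND (NOT p1 OR NOT p4 OR p2)   [simplify]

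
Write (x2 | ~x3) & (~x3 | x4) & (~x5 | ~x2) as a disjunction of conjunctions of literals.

(x2 & x4 & ~x5) | (~x3 & ~x5) | (~x3 & ~x2)

(x2 | ~x3) & (~x3 | x4) & (~x5 | ~x2)
≡ (x2 & ~x3 & ~x5) | (x2 & ~x3 & ~x2) | (x2 & x4 & ~x5) | (x2 & x4 & ~x2) | (~x3 & ~x3 & ~x5) | (~x3 & ~x3 & ~x2) | (~x3 & x4 & ~x5) | (~x3 & x4 & ~x2)   — distribute & over |
≡ (x2 & x4 & ~x5) | (~x3 & ~x5) | (~x3 & ~x2)   — simplify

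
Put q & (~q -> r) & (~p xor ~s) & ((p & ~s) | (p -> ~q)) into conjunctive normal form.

q & (~p | ~s) & (p | s)

q & (~q -> r) & (~p xor ~s) & ((p & ~s) | (p -> ~q))
≡ q & (~~q | r) & (~p xor ~s) & ((p & ~s) | (p -> ~q))   (eliminate ->)
≡ q & (~~q | r) & (~p | ~s) & ~(~p & ~s) & ((p & ~s) | (p -> ~q))   (expand xor)
≡ q & (~~q | r) & (~p | ~s) & ~(~p & ~s) & ((p & ~s) | ~p | ~q)   (eliminate ->)
≡ q & (q | r) & (~p | ~s) & ~(~p & ~s) & ((p & ~s) | ~p | ~q)   (double negation)
≡ q & (q | r) & (~p | ~s) & (~~p | ~~s) & ((p & ~s) | ~p | ~q)   (De Morgan)
≡ q & (q | r) & (~p | ~s) & (p | ~~s) & ((p & ~s) | ~p | ~q)   (double negation)
≡ q & (q | r) & (~p | ~s) & (p | s) & ((p & ~s) | ~p | ~q)   (double negation)
≡ q & (q | r) & (~p | ~s) & (p | s) & (p | ~p | ~q) & (~s | ~p | ~q)   (distribute | over &)
≡ q & (~p | ~s) & (p | s)   (simplify)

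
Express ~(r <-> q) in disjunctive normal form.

~(r <-> q)
= ~((r -> q) & (q -> r))   [eliminate <->]
= ~((~r | q) & (q -> r))   [eliminate ->]
= ~((~r | q) & (~q | r))   [eliminate ->]
= ~(~r | q) | ~(~q | r)   [De Morgan]
= (~~r & ~q) | ~(~q | r)   [De Morgan]
= (r & ~q) | ~(~q | r)   [double negation]
= (r & ~q) | (~~q & ~r)   [De Morgan]
= (r & ~q) | (q & ~r)   [double negation]

(r & ~q) | (q & ~r)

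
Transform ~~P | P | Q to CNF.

~~P | P | Q
= P | P | Q   — double negation
= P | Q   — simplify

P | Q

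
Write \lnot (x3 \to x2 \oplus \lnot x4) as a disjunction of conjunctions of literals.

x3 \land \lnot x2 \land x4 \lor x3 \land \lnot x4 \land x2

\lnot (x3 \to x2 \oplus \lnot x4)
≡ \lnot (\lnot x3 \lor (x2 \oplus \lnot x4))   [eliminate \to]
≡ \lnot (\lnot x3 \lor x2 \land \lnot \lnot x4 \lor \lnot x2 \land \lnot x4)   [expand \oplus]
≡ \lnot \lnot x3 \land \lnot (x2 \land \lnot \lnot x4) \land \lnot (\lnot x2 \land \lnot x4)   [De Morgan]
≡ x3 \land \lnot (x2 \land \lnot \lnot x4) \land \lnot (\lnot x2 \land \lnot x4)   [double negation]
≡ x3 \land (\lnot x2 \lor \lnot \lnot \lnot x4) \land \lnot (\lnot x2 \land \lnot x4)   [De Morgan]
≡ x3 \land (\lnot x2 \lor \lnot x4) \land \lnot (\lnot x2 \land \lnot x4)   [double negation]
≡ x3 \land (\lnot x2 \lor \lnot x4) \land (\lnot \lnot x2 \lor \lnot \lnot x4)   [De Morgan]
≡ x3 \land (\lnot x2 \lor \lnot x4) \land (x2 \lor \lnot \lnot x4)   [double negation]
≡ x3 \land (\lnot x2 \lor \lnot x4) \land (x2 \lor x4)   [double negation]
≡ x3 \land \lnot x2 \land x2 \lor x3 \land \lnot x2 \land x4 \lor x3 \land \lnot x4 \land x2 \lor x3 \land \lnot x4 \land x4   [distribute \land over \lor]
≡ x3 \land \lnot x2 \land x4 \lor x3 \land \lnot x4 \land x2   [simplify]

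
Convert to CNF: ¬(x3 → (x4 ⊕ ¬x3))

x3 ∧ (¬x4 ∨ ¬x3)

¬(x3 → (x4 ⊕ ¬x3))
⇔ ¬(¬x3 ∨ (x4 ⊕ ¬x3))
⇔ ¬(¬x3 ∨ ((x4 ∨ ¬x3) ∧ ¬(x4 ∧ ¬x3)))
⇔ ¬¬x3 ∧ ¬((x4 ∨ ¬x3) ∧ ¬(x4 ∧ ¬x3))
⇔ x3 ∧ ¬((x4 ∨ ¬x3) ∧ ¬(x4 ∧ ¬x3))
⇔ x3 ∧ (¬(x4 ∨ ¬x3) ∨ ¬¬(x4 ∧ ¬x3))
⇔ x3 ∧ ((¬x4 ∧ ¬¬x3) ∨ ¬¬(x4 ∧ ¬x3))
⇔ x3 ∧ ((¬x4 ∧ x3) ∨ ¬¬(x4 ∧ ¬x3))
⇔ x3 ∧ ((¬x4 ∧ x3) ∨ (x4 ∧ ¬x3))
⇔ x3 ∧ (¬x4 ∨ x4) ∧ (¬x4 ∨ ¬x3) ∧ (x3 ∨ x4) ∧ (x3 ∨ ¬x3)
⇔ x3 ∧ (¬x4 ∨ ¬x3)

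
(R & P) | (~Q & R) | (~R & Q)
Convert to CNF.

(R | Q) & (P | ~Q | ~R)

(R & P) | (~Q & R) | (~R & Q)
≡ (R | ~Q | ~R) & (R | ~Q | Q) & (R | R | ~R) & (R | R | Q) & (P | ~Q | ~R) & (P | ~Q | Q) & (P | R | ~R) & (P | R | Q)   — distribute | over &
≡ (R | Q) & (P | ~Q | ~R)   — simplify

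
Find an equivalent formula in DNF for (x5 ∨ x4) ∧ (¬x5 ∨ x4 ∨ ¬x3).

(x5 ∧ ¬x3) ∨ x4

(x5 ∨ x4) ∧ (¬x5 ∨ x4 ∨ ¬x3)
⇔ (x5 ∧ ¬x5) ∨ (x5 ∧ x4) ∨ (x5 ∧ ¬x3) ∨ (x4 ∧ ¬x5) ∨ (x4 ∧ x4) ∨ (x4 ∧ ¬x3)   [distribute ∧ over ∨]
⇔ (x5 ∧ ¬x3) ∨ x4   [simplify]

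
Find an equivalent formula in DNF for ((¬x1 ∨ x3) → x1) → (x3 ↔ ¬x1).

((¬x1 ∨ x3) → x1) → (x3 ↔ ¬x1)
= ¬((¬x1 ∨ x3) → x1) ∨ (x3 ↔ ¬x1)   [eliminate →]
= ¬(¬(¬x1 ∨ x3) ∨ x1) ∨ (x3 ↔ ¬x1)   [eliminate →]
= ¬(¬(¬x1 ∨ x3) ∨ x1) ∨ ((x3 → ¬x1) ∧ (¬x1 → x3))   [eliminate ↔]
= ¬(¬(¬x1 ∨ x3) ∨ x1) ∨ ((¬x3 ∨ ¬x1) ∧ (¬x1 → x3))   [eliminate →]
= ¬(¬(¬x1 ∨ x3) ∨ x1) ∨ ((¬x3 ∨ ¬x1) ∧ (¬¬x1 ∨ x3))   [eliminate →]
= (¬¬(¬x1 ∨ x3) ∧ ¬x1) ∨ ((¬x3 ∨ ¬x1) ∧ (¬¬x1 ∨ x3))   [De Morgan]
= ((¬x1 ∨ x3) ∧ ¬x1) ∨ ((¬x3 ∨ ¬x1) ∧ (¬¬x1 ∨ x3))   [double negation]
= ((¬x1 ∨ x3) ∧ ¬x1) ∨ ((¬x3 ∨ ¬x1) ∧ (x1 ∨ x3))   [double negation]
= (¬x1 ∧ ¬x1) ∨ (x3 ∧ ¬x1) ∨ (¬x3 ∧ x1) ∨ (¬x3 ∧ x3) ∨ (¬x1 ∧ x1) ∨ (¬x1 ∧ x3)   [distribute ∧ over ∨]
= ¬x1 ∨ (¬x3 ∧ x1)   [simplify]

¬x1 ∨ (¬x3 ∧ x1)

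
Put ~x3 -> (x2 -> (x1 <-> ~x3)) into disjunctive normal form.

~x3 -> (x2 -> (x1 <-> ~x3))
≡ ~~x3 | (x2 -> (x1 <-> ~x3))   [eliminate ->]
≡ ~~x3 | ~x2 | (x1 <-> ~x3)   [eliminate ->]
≡ ~~x3 | ~x2 | ((x1 -> ~x3) & (~x3 -> x1))   [eliminate <->]
≡ ~~x3 | ~x2 | ((~x1 | ~x3) & (~x3 -> x1))   [eliminate ->]
≡ ~~x3 | ~x2 | ((~x1 | ~x3) & (~~x3 | x1))   [eliminate ->]
≡ x3 | ~x2 | ((~x1 | ~x3) & (~~x3 | x1))   [double negation]
≡ x3 | ~x2 | ((~x1 | ~x3) & (x3 | x1))   [double negation]
≡ x3 | ~x2 | (~x1 & x3) | (~x1 & x1) | (~x3 & x3) | (~x3 & x1)   [distribute & over |]
≡ x3 | ~x2 | (~x3 & x1)   [simplify]

x3 | ~x2 | (~x3 & x1)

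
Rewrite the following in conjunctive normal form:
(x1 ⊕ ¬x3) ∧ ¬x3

(x1 ⊕ ¬x3) ∧ ¬x3
= (x1 ∨ ¬x3) ∧ ¬(x1 ∧ ¬x3) ∧ ¬x3   — expand ⊕
= (x1 ∨ ¬x3) ∧ (¬x1 ∨ ¬¬x3) ∧ ¬x3   — De Morgan
= (x1 ∨ ¬x3) ∧ (¬x1 ∨ x3) ∧ ¬x3   — double negation
= (¬x1 ∨ x3) ∧ ¬x3   — simplify

(¬x1 ∨ x3) ∧ ¬x3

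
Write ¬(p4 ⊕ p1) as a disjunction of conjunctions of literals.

¬(p4 ⊕ p1)
⇔ ¬((p4 ∧ ¬p1) ∨ (¬p4 ∧ p1))   (expand ⊕)
⇔ ¬(p4 ∧ ¬p1) ∧ ¬(¬p4 ∧ p1)   (De Morgan)
⇔ (¬p4 ∨ ¬¬p1) ∧ ¬(¬p4 ∧ p1)   (De Morgan)
⇔ (¬p4 ∨ p1) ∧ ¬(¬p4 ∧ p1)   (double negation)
⇔ (¬p4 ∨ p1) ∧ (¬¬p4 ∨ ¬p1)   (De Morgan)
⇔ (¬p4 ∨ p1) ∧ (p4 ∨ ¬p1)   (double negation)
⇔ (¬p4 ∧ p4) ∨ (¬p4 ∧ ¬p1) ∨ (p1 ∧ p4) ∨ (p1 ∧ ¬p1)   (distribute ∧ over ∨)
⇔ (¬p4 ∧ ¬p1) ∨ (p1 ∧ p4)   (simplify)

(¬p4 ∧ ¬p1) ∨ (p1 ∧ p4)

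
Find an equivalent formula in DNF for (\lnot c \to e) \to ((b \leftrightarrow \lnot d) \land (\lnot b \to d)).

(\lnot c \to e) \to ((b \leftrightarrow \lnot d) \land (\lnot b \to d))
= \lnot (\lnot c \to e) \lor ((b \leftrightarrow \lnot d) \land (\lnot b \to d))   [eliminate \to]
= \lnot (\lnot \lnot c \lor e) \lor ((b \leftrightarrow \lnot d) \land (\lnot b \to d))   [eliminate \to]
= \lnot (\lnot \lnot c \lor e) \lor ((b \to \lnot d) \land (\lnot d \to b) \land (\lnot b \to d))   [eliminate \leftrightarrow]
= \lnot (\lnot \lnot c \lor e) \lor ((\lnot b \lor \lnot d) \land (\lnot d \to b) \land (\lnot b \to d))   [eliminate \to]
= \lnot (\lnot \lnot c \lor e) \lor ((\lnot b \lor \lnot d) \land (\lnot \lnot d \lor b) \land (\lnot b \to d))   [eliminate \to]
= \lnot (\lnot \lnot c \lor e) \lor ((\lnot b \lor \lnot d) \land (\lnot \lnot d \lor b) \land (\lnot \lnot b \lor d))   [eliminate \to]
= (\lnot \lnot \lnot c \land \lnot e) \lor ((\lnot b \lor \lnot d) \land (\lnot \lnot d \lor b) \land (\lnot \lnot b \lor d))   [De Morgan]
= (\lnot c \land \lnot e) \lor ((\lnot b \lor \lnot d) \land (\lnot \lnot d \lor b) \land (\lnot \lnot b \lor d))   [double negation]
= (\lnot c \land \lnot e) \lor ((\lnot b \lor \lnot d) \land (d \lor b) \land (\lnot \lnot b \lor d))   [double negation]
= (\lnot c \land \lnot e) \lor ((\lnot b \lor \lnot d) \land (d \lor b) \land (b \lor d))   [double negation]
= (\lnot c \land \lnot e) \lor (\lnot b \land d \land b) \lor (\lnot b \land d \land d) \lor (\lnot b \land b \land b) \lor (\lnot b \land b \land d) \lor (\lnot d \land d \land b) \lor (\lnot d \land d \land d) \lor (\lnot d \land b \land b) \lor (\lnot d \land b \land d)   [distribute \land over \lor]
= (\lnot c \land \lnot e) \lor (\lnot b \land d) \lor (\lnot d \land b)   [simplify]

(\lnot c \land \lnot e) \lor (\lnot b \land d) \lor (\lnot d \land b)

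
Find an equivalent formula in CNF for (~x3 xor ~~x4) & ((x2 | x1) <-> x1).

(~x3 | x4) & (x3 | ~x4) & (~x2 | x1)

(~x3 xor ~~x4) & ((x2 | x1) <-> x1)
≡ (~x3 | ~~x4) & ~(~x3 & ~~x4) & ((x2 | x1) <-> x1)
≡ (~x3 | ~~x4) & ~(~x3 & ~~x4) & ((x2 | x1) -> x1) & (x1 -> (x2 | x1))
≡ (~x3 | ~~x4) & ~(~x3 & ~~x4) & (~(x2 | x1) | x1) & (x1 -> (x2 | x1))
≡ (~x3 | ~~x4) & ~(~x3 & ~~x4) & (~(x2 | x1) | x1) & (~x1 | x2 | x1)
≡ (~x3 | x4) & ~(~x3 & ~~x4) & (~(x2 | x1) | x1) & (~x1 | x2 | x1)
≡ (~x3 | x4) & (~~x3 | ~~~x4) & (~(x2 | x1) | x1) & (~x1 | x2 | x1)
≡ (~x3 | x4) & (x3 | ~~~x4) & (~(x2 | x1) | x1) & (~x1 | x2 | x1)
≡ (~x3 | x4) & (x3 | ~x4) & (~(x2 | x1) | x1) & (~x1 | x2 | x1)
≡ (~x3 | x4) & (x3 | ~x4) & ((~x2 & ~x1) | x1) & (~x1 | x2 | x1)
≡ (~x3 | x4) & (x3 | ~x4) & (~x2 | x1) & (~x1 | x1) & (~x1 | x2 | x1)
≡ (~x3 | x4) & (x3 | ~x4) & (~x2 | x1)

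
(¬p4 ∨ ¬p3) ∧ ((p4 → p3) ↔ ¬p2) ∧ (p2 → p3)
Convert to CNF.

(¬p4 ∨ ¬p3) ∧ (p4 ∨ ¬p2) ∧ (¬p3 ∨ ¬p2) ∧ (p2 ∨ ¬p4 ∨ p3) ∧ (¬p2 ∨ p3)

(¬p4 ∨ ¬p3) ∧ ((p4 → p3) ↔ ¬p2) ∧ (p2 → p3)
= (¬p4 ∨ ¬p3) ∧ ((p4 → p3) → ¬p2) ∧ (¬p2 → (p4 → p3)) ∧ (p2 → p3)
= (¬p4 ∨ ¬p3) ∧ (¬(p4 → p3) ∨ ¬p2) ∧ (¬p2 → (p4 → p3)) ∧ (p2 → p3)
= (¬p4 ∨ ¬p3) ∧ (¬(¬p4 ∨ p3) ∨ ¬p2) ∧ (¬p2 → (p4 → p3)) ∧ (p2 → p3)
= (¬p4 ∨ ¬p3) ∧ (¬(¬p4 ∨ p3) ∨ ¬p2) ∧ (¬¬p2 ∨ (p4 → p3)) ∧ (p2 → p3)
= (¬p4 ∨ ¬p3) ∧ (¬(¬p4 ∨ p3) ∨ ¬p2) ∧ (¬¬p2 ∨ ¬p4 ∨ p3) ∧ (p2 → p3)
= (¬p4 ∨ ¬p3) ∧ (¬(¬p4 ∨ p3) ∨ ¬p2) ∧ (¬¬p2 ∨ ¬p4 ∨ p3) ∧ (¬p2 ∨ p3)
= (¬p4 ∨ ¬p3) ∧ ((¬¬p4 ∧ ¬p3) ∨ ¬p2) ∧ (¬¬p2 ∨ ¬p4 ∨ p3) ∧ (¬p2 ∨ p3)
= (¬p4 ∨ ¬p3) ∧ ((p4 ∧ ¬p3) ∨ ¬p2) ∧ (¬¬p2 ∨ ¬p4 ∨ p3) ∧ (¬p2 ∨ p3)
= (¬p4 ∨ ¬p3) ∧ ((p4 ∧ ¬p3) ∨ ¬p2) ∧ (p2 ∨ ¬p4 ∨ p3) ∧ (¬p2 ∨ p3)
= (¬p4 ∨ ¬p3) ∧ (p4 ∨ ¬p2) ∧ (¬p3 ∨ ¬p2) ∧ (p2 ∨ ¬p4 ∨ p3) ∧ (¬p2 ∨ p3)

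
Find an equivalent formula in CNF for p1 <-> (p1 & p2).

~p1 | p2

p1 <-> (p1 & p2)
≡ (p1 -> (p1 & p2)) & ((p1 & p2) -> p1)   — eliminate <->
≡ (~p1 | (p1 & p2)) & ((p1 & p2) -> p1)   — eliminate ->
≡ (~p1 | (p1 & p2)) & (~(p1 & p2) | p1)   — eliminate ->
≡ (~p1 | (p1 & p2)) & (~p1 | ~p2 | p1)   — De Morgan
≡ (~p1 | p1) & (~p1 | p2) & (~p1 | ~p2 | p1)   — distribute | over &
≡ ~p1 | p2   — simplify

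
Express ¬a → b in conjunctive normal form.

¬a → b
⇔ ¬¬a ∨ b   [eliminate →]
⇔ a ∨ b   [double negation]

a ∨ b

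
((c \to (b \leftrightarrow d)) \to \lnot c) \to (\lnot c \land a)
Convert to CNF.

((c \to (b \leftrightarrow d)) \to \lnot c) \to (\lnot c \land a)
≡ \lnot ((c \to (b \leftrightarrow d)) \to \lnot c) \lor (\lnot c \land a)   — eliminate \to
≡ \lnot (\lnot (c \to (b \leftrightarrow d)) \lor \lnot c) \lor (\lnot c \land a)   — eliminate \to
≡ \lnot (\lnot (\lnot c \lor (b \leftrightarrow d)) \lor \lnot c) \lor (\lnot c \land a)   — eliminate \to
≡ \lnot (\lnot (\lnot c \lor ((b \to d) \land (d \to b))) \lor \lnot c) \lor (\lnot c \land a)   — eliminate \leftrightarrow
≡ \lnot (\lnot (\lnot c \lor ((\lnot b \lor d) \land (d \to b))) \lor \lnot c) \lor (\lnot c \land a)   — eliminate \to
≡ \lnot (\lnot (\lnot c \lor ((\lnot b \lor d) \land (\lnot d \lor b))) \lor \lnot c) \lor (\lnot c \land a)   — eliminate \to
≡ (\lnot \lnot (\lnot c \lor ((\lnot b \lor d) \land (\lnot d \lor b))) \land \lnot \lnot c) \lor (\lnot c \land a)   — De Morgan
≡ ((\lnot c \lor ((\lnot b \lor d) \land (\lnot d \lor b))) \land \lnot \lnot c) \lor (\lnot c \land a)   — double negation
≡ ((\lnot c \lor ((\lnot b \lor d) \land (\lnot d \lor b))) \land c) \lor (\lnot c \land a)   — double negation
≡ (\lnot c \lor \lnot b \lor d \lor \lnot c) \land (\lnot c \lor \lnot b \lor d \lor a) \land (\lnot c \lor \lnot d \lor b \lor \lnot c) \land (\lnot c \lor \lnot d \lor b \lor a) \land (c \lor \lnot c) \land (c \lor a)   — distribute \lor over \land
≡ (\lnot c \lor \lnot b \lor d) \land (\lnot c \lor \lnot d \lor b) \land (c \lor a)   — simplify

(\lnot c \lor \lnot b \lor d) \land (\lnot c \lor \lnot d \lor b) \land (c \lor a)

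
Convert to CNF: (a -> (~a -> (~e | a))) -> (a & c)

(a -> (~a -> (~e | a))) -> (a & c)
≡ ~(a -> (~a -> (~e | a))) | (a & c)   [eliminate ->]
≡ ~(~a | (~a -> (~e | a))) | (a & c)   [eliminate ->]
≡ ~(~a | ~~a | ~e | a) | (a & c)   [eliminate ->]
≡ (~~a & ~~~a & ~~e & ~a) | (a & c)   [De Morgan]
≡ (a & ~~~a & ~~e & ~a) | (a & c)   [double negation]
≡ (a & ~a & ~~e & ~a) | (a & c)   [double negation]
≡ (a & ~a & e & ~a) | (a & c)   [double negation]
≡ (a | a) & (a | c) & (~a | a) & (~a | c) & (e | a) & (e | c) & (~a | a) & (~a | c)   [distribute | over &]
≡ a & (~a | c) & (e | c)   [simplify]

a & (~a | c) & (e | c)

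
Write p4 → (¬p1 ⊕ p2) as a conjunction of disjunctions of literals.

(¬p4 ∨ ¬p1 ∨ p2) ∧ (¬p4 ∨ p1 ∨ ¬p2)

p4 → (¬p1 ⊕ p2)
≡ ¬p4 ∨ (¬p1 ⊕ p2)   — eliminate →
≡ ¬p4 ∨ ((¬p1 ∨ p2) ∧ ¬(¬p1 ∧ p2))   — expand ⊕
≡ ¬p4 ∨ ((¬p1 ∨ p2) ∧ (¬¬p1 ∨ ¬p2))   — De Morgan
≡ ¬p4 ∨ ((¬p1 ∨ p2) ∧ (p1 ∨ ¬p2))   — double negation
≡ (¬p4 ∨ ¬p1 ∨ p2) ∧ (¬p4 ∨ p1 ∨ ¬p2)   — distribute ∨ over ∧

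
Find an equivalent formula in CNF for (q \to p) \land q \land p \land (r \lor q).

q \land p

(q \to p) \land q \land p \land (r \lor q)
≡ (\lnot q \lor p) \land q \land p \land (r \lor q)   [eliminate \to]
≡ q \land p   [simplify]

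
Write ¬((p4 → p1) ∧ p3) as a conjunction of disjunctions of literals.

(p4 ∨ ¬p3) ∧ (¬p1 ∨ ¬p3)

¬((p4 → p1) ∧ p3)
≡ ¬((¬p4 ∨ p1) ∧ p3)   (eliminate →)
≡ ¬(¬p4 ∨ p1) ∨ ¬p3   (De Morgan)
≡ (¬¬p4 ∧ ¬p1) ∨ ¬p3   (De Morgan)
≡ (p4 ∧ ¬p1) ∨ ¬p3   (double negation)
≡ (p4 ∨ ¬p3) ∧ (¬p1 ∨ ¬p3)   (distribute ∨ over ∧)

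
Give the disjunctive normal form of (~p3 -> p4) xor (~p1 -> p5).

(~p3 -> p4) xor (~p1 -> p5)
≡ ((~p3 -> p4) & ~(~p1 -> p5)) | (~(~p3 -> p4) & (~p1 -> p5))   [expand xor]
≡ ((~~p3 | p4) & ~(~p1 -> p5)) | (~(~p3 -> p4) & (~p1 -> p5))   [eliminate ->]
≡ ((~~p3 | p4) & ~(~~p1 | p5)) | (~(~p3 -> p4) & (~p1 -> p5))   [eliminate ->]
≡ ((~~p3 | p4) & ~(~~p1 | p5)) | (~(~~p3 | p4) & (~p1 -> p5))   [eliminate ->]
≡ ((~~p3 | p4) & ~(~~p1 | p5)) | (~(~~p3 | p4) & (~~p1 | p5))   [eliminate ->]
≡ ((p3 | p4) & ~(~~p1 | p5)) | (~(~~p3 | p4) & (~~p1 | p5))   [double negation]
≡ ((p3 | p4) & ~~~p1 & ~p5) | (~(~~p3 | p4) & (~~p1 | p5))   [De Morgan]
≡ ((p3 | p4) & ~p1 & ~p5) | (~(~~p3 | p4) & (~~p1 | p5))   [double negation]
≡ ((p3 | p4) & ~p1 & ~p5) | (~~~p3 & ~p4 & (~~p1 | p5))   [De Morgan]
≡ ((p3 | p4) & ~p1 & ~p5) | (~p3 & ~p4 & (~~p1 | p5))   [double negation]
≡ ((p3 | p4) & ~p1 & ~p5) | (~p3 & ~p4 & (p1 | p5))   [double negation]
≡ (p3 & ~p1 & ~p5) | (p4 & ~p1 & ~p5) | (~p3 & ~p4 & p1) | (~p3 & ~p4 & p5)   [distribute & over |]

(p3 & ~p1 & ~p5) | (p4 & ~p1 & ~p5) | (~p3 & ~p4 & p1) | (~p3 & ~p4 & p5)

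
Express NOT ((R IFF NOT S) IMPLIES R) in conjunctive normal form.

NOT ((R IFF NOT S) IMPLIES R)
≡ NOT (NOT (R IFF NOT S) OR R)   — eliminate IMPLIES
≡ NOT (NOT ((R IMPLIES NOT S) AND (NOT S IMPLIES R)) OR R)   — eliminate IFF
≡ NOT (NOT ((NOT R OR NOT S) AND (NOT S IMPLIES R)) OR R)   — eliminate IMPLIES
≡ NOT (NOT ((NOT R OR NOT S) AND (NOT NOT S OR R)) OR R)   — eliminate IMPLIES
≡ NOT NOT ((NOT R OR NOT S) AND (NOT NOT S OR R)) AND NOT R   — De Morgan
≡ (NOT R OR NOT S) AND (NOT NOT S OR R) AND NOT R   — double negation
≡ (NOT R OR NOT S) AND (S OR R) AND NOT R   — double negation
≡ (S OR R) AND NOT R   — simplify

(S OR R) AND NOT R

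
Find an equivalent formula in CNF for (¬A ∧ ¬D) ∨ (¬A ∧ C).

(¬A ∧ ¬D) ∨ (¬A ∧ C)
≡ (¬A ∨ ¬A) ∧ (¬A ∨ C) ∧ (¬D ∨ ¬A) ∧ (¬D ∨ C)   [distribute ∨ over ∧]
≡ ¬A ∧ (¬D ∨ C)   [simplify]

¬A ∧ (¬D ∨ C)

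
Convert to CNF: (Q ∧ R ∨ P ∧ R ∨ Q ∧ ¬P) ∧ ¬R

(Q ∧ R ∨ P ∧ R ∨ Q ∧ ¬P) ∧ ¬R
⇔ (Q ∨ P ∨ Q) ∧ (Q ∨ P ∨ ¬P) ∧ (Q ∨ R ∨ Q) ∧ (Q ∨ R ∨ ¬P) ∧ (R ∨ P ∨ Q) ∧ (R ∨ P ∨ ¬P) ∧ (R ∨ R ∨ Q) ∧ (R ∨ R ∨ ¬P) ∧ ¬R   [distribute ∨ over ∧]
⇔ (Q ∨ P) ∧ (Q ∨ R) ∧ (R ∨ ¬P) ∧ ¬R   [simplify]

(Q ∨ P) ∧ (Q ∨ R) ∧ (R ∨ ¬P) ∧ ¬R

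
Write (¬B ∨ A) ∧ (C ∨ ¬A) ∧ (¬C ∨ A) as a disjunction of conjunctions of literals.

(¬B ∧ ¬A ∧ ¬C) ∨ (A ∧ C)

(¬B ∨ A) ∧ (C ∨ ¬A) ∧ (¬C ∨ A)
≡ (¬B ∧ C ∧ ¬C) ∨ (¬B ∧ C ∧ A) ∨ (¬B ∧ ¬A ∧ ¬C) ∨ (¬B ∧ ¬A ∧ A) ∨ (A ∧ C ∧ ¬C) ∨ (A ∧ C ∧ A) ∨ (A ∧ ¬A ∧ ¬C) ∨ (A ∧ ¬A ∧ A)   — distribute ∧ over ∨
≡ (¬B ∧ ¬A ∧ ¬C) ∨ (A ∧ C)   — simplify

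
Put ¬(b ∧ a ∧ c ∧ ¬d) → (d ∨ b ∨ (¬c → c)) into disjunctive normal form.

¬(b ∧ a ∧ c ∧ ¬d) → (d ∨ b ∨ (¬c → c))
= ¬¬(b ∧ a ∧ c ∧ ¬d) ∨ d ∨ b ∨ (¬c → c)   [eliminate →]
= ¬¬(b ∧ a ∧ c ∧ ¬d) ∨ d ∨ b ∨ ¬¬c ∨ c   [eliminate →]
= (b ∧ a ∧ c ∧ ¬d) ∨ d ∨ b ∨ ¬¬c ∨ c   [double negation]
= (b ∧ a ∧ c ∧ ¬d) ∨ d ∨ b ∨ c ∨ c   [double negation]
= d ∨ b ∨ c   [simplify]

d ∨ b ∨ c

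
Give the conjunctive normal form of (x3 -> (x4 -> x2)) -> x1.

(x3 | x1) & (x4 | x1) & (~x2 | x1)

(x3 -> (x4 -> x2)) -> x1
⇔ ~(x3 -> (x4 -> x2)) | x1
⇔ ~(~x3 | (x4 -> x2)) | x1
⇔ ~(~x3 | ~x4 | x2) | x1
⇔ (~~x3 & ~~x4 & ~x2) | x1
⇔ (x3 & ~~x4 & ~x2) | x1
⇔ (x3 & x4 & ~x2) | x1
⇔ (x3 | x1) & (x4 | x1) & (~x2 | x1)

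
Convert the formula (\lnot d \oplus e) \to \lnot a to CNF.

(d \lor e \lor \lnot a) \land (\lnot e \lor \lnot d \lor \lnot a)

(\lnot d \oplus e) \to \lnot a
⇔ \lnot (\lnot d \oplus e) \lor \lnot a
⇔ \lnot ((\lnot d \lor e) \land \lnot (\lnot d \land e)) \lor \lnot a
⇔ \lnot (\lnot d \lor e) \lor \lnot \lnot (\lnot d \land e) \lor \lnot a
⇔ (\lnot \lnot d \land \lnot e) \lor \lnot \lnot (\lnot d \land e) \lor \lnot a
⇔ (d \land \lnot e) \lor \lnot \lnot (\lnot d \land e) \lor \lnot a
⇔ (d \land \lnot e) \lor (\lnot d \land e) \lor \lnot a
⇔ (d \lor \lnot d \lor \lnot a) \land (d \lor e \lor \lnot a) \land (\lnot e \lor \lnot d \lor \lnot a) \land (\lnot e \lor e \lor \lnot a)
⇔ (d \lor e \lor \lnot a) \land (\lnot e \lor \lnot d \lor \lnot a)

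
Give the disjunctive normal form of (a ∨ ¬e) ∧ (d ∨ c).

(a ∧ d) ∨ (a ∧ c) ∨ (¬e ∧ d) ∨ (¬e ∧ c)

(a ∨ ¬e) ∧ (d ∨ c)
≡ (a ∧ d) ∨ (a ∧ c) ∨ (¬e ∧ d) ∨ (¬e ∧ c)   — distribute ∧ over ∨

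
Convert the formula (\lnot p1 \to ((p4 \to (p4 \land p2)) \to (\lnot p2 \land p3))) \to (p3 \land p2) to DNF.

(\lnot p1 \to ((p4 \to (p4 \land p2)) \to (\lnot p2 \land p3))) \to (p3 \land p2)
= \lnot (\lnot p1 \to ((p4 \to (p4 \land p2)) \to (\lnot p2 \land p3))) \lor (p3 \land p2)   [eliminate \to]
= \lnot (\lnot \lnot p1 \lor ((p4 \to (p4 \land p2)) \to (\lnot p2 \land p3))) \lor (p3 \land p2)   [eliminate \to]
= \lnot (\lnot \lnot p1 \lor \lnot (p4 \to (p4 \land p2)) \lor (\lnot p2 \land p3)) \lor (p3 \land p2)   [eliminate \to]
= \lnot (\lnot \lnot p1 \lor \lnot (\lnot p4 \lor (p4 \land p2)) \lor (\lnot p2 \land p3)) \lor (p3 \land p2)   [eliminate \to]
= (\lnot \lnot \lnot p1 \land \lnot \lnot (\lnot p4 \lor (p4 \land p2)) \land \lnot (\lnot p2 \land p3)) \lor (p3 \land p2)   [De Morgan]
= (\lnot p1 \land \lnot \lnot (\lnot p4 \lor (p4 \land p2)) \land \lnot (\lnot p2 \land p3)) \lor (p3 \land p2)   [double negation]
= (\lnot p1 \land (\lnot p4 \lor (p4 \land p2)) \land \lnot (\lnot p2 \land p3)) \lor (p3 \land p2)   [double negation]
= (\lnot p1 \land (\lnot p4 \lor (p4 \land p2)) \land (\lnot \lnot p2 \lor \lnot p3)) \lor (p3 \land p2)   [De Morgan]
= (\lnot p1 \land (\lnot p4 \lor (p4 \land p2)) \land (p2 \lor \lnot p3)) \lor (p3 \land p2)   [double negation]
= (\lnot p1 \land \lnot p4 \land p2) \lor (\lnot p1 \land \lnot p4 \land \lnot p3) \lor (\lnot p1 \land p4 \land p2 \land p2) \lor (\lnot p1 \land p4 \land p2 \land \lnot p3) \lor (p3 \land p2)   [distribute \land over \lor]
= (\lnot p1 \land \lnot p4 \land p2) \lor (\lnot p1 \land \lnot p4 \land \lnot p3) \lor (\lnot p1 \land p4 \land p2) \lor (p3 \land p2)   [simplify]

(\lnot p1 \land \lnot p4 \land p2) \lor (\lnot p1 \land \lnot p4 \land \lnot p3) \lor (\lnot p1 \land p4 \land p2) \lor (p3 \land p2)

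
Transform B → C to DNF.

¬B ∨ C

B → C
⇔ ¬B ∨ C   [eliminate →]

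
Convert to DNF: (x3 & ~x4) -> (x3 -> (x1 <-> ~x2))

(x3 & ~x4) -> (x3 -> (x1 <-> ~x2))
≡ ~(x3 & ~x4) | (x3 -> (x1 <-> ~x2))   (eliminate ->)
≡ ~(x3 & ~x4) | ~x3 | (x1 <-> ~x2)   (eliminate ->)
≡ ~(x3 & ~x4) | ~x3 | ((x1 -> ~x2) & (~x2 -> x1))   (eliminate <->)
≡ ~(x3 & ~x4) | ~x3 | ((~x1 | ~x2) & (~x2 -> x1))   (eliminate ->)
≡ ~(x3 & ~x4) | ~x3 | ((~x1 | ~x2) & (~~x2 | x1))   (eliminate ->)
≡ ~x3 | ~~x4 | ~x3 | ((~x1 | ~x2) & (~~x2 | x1))   (De Morgan)
≡ ~x3 | x4 | ~x3 | ((~x1 | ~x2) & (~~x2 | x1))   (double negation)
≡ ~x3 | x4 | ~x3 | ((~x1 | ~x2) & (x2 | x1))   (double negation)
≡ ~x3 | x4 | ~x3 | (~x1 & x2) | (~x1 & x1) | (~x2 & x2) | (~x2 & x1)   (distribute & over |)
≡ ~x3 | x4 | (~x1 & x2) | (~x2 & x1)   (simplify)

~x3 | x4 | (~x1 & x2) | (~x2 & x1)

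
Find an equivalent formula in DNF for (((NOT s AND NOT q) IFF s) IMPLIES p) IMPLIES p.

(q AND NOT s AND NOT p) OR p

(((NOT s AND NOT q) IFF s) IMPLIES p) IMPLIES p
= NOT (((NOT s AND NOT q) IFF s) IMPLIES p) OR p   [eliminate IMPLIES]
= NOT (NOT ((NOT s AND NOT q) IFF s) OR p) OR p   [eliminate IMPLIES]
= NOT (NOT (((NOT s AND NOT q) IMPLIES s) AND (s IMPLIES (NOT s AND NOT q))) OR p) OR p   [eliminate IFF]
= NOT (NOT ((NOT (NOT s AND NOT q) OR s) AND (s IMPLIES (NOT s AND NOT q))) OR p) OR p   [eliminate IMPLIES]
= NOT (NOT ((NOT (NOT s AND NOT q) OR s) AND (NOT s OR (NOT s AND NOT q))) OR p) OR p   [eliminate IMPLIES]
= (NOT NOT ((NOT (NOT s AND NOT q) OR s) AND (NOT s OR (NOT s AND NOT q))) AND NOT p) OR p   [De Morgan]
= ((NOT (NOT s AND NOT q) OR s) AND (NOT s OR (NOT s AND NOT q)) AND NOT p) OR p   [double negation]
= ((NOT NOT s OR NOT NOT q OR s) AND (NOT s OR (NOT s AND NOT q)) AND NOT p) OR p   [De Morgan]
= ((s OR NOT NOT q OR s) AND (NOT s OR (NOT s AND NOT q)) AND NOT p) OR p   [double negation]
= ((s OR q OR s) AND (NOT s OR (NOT s AND NOT q)) AND NOT p) OR p   [double negation]
= (s AND NOT s AND NOT p) OR (s AND NOT s AND NOT q AND NOT p) OR (q AND NOT s AND NOT p) OR (q AND NOT s AND NOT q AND NOT p) OR (s AND NOT s AND NOT p) OR (s AND NOT s AND NOT q AND NOT p) OR p   [distribute AND over OR]
= (q AND NOT s AND NOT p) OR p   [simplify]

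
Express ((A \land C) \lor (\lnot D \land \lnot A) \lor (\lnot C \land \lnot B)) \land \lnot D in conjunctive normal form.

(C \lor \lnot A \lor \lnot B) \land \lnot D

((A \land C) \lor (\lnot D \land \lnot A) \lor (\lnot C \land \lnot B)) \land \lnot D
⇔ (A \lor \lnot D \lor \lnot C) \land (A \lor \lnot D \lor \lnot B) \land (A \lor \lnot A \lor \lnot C) \land (A \lor \lnot A \lor \lnot B) \land (C \lor \lnot D \lor \lnot C) \land (C \lor \lnot D \lor \lnot B) \land (C \lor \lnot A \lor \lnot C) \land (C \lor \lnot A \lor \lnot B) \land \lnot D   (distribute \lor over \land)
⇔ (C \lor \lnot A \lor \lnot B) \land \lnot D   (simplify)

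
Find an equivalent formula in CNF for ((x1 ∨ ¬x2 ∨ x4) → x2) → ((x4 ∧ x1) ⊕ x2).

¬x2 ∨ ¬x4 ∨ ¬x1

((x1 ∨ ¬x2 ∨ x4) → x2) → ((x4 ∧ x1) ⊕ x2)
⇔ ¬((x1 ∨ ¬x2 ∨ x4) → x2) ∨ ((x4 ∧ x1) ⊕ x2)   [eliminate →]
⇔ ¬(¬(x1 ∨ ¬x2 ∨ x4) ∨ x2) ∨ ((x4 ∧ x1) ⊕ x2)   [eliminate →]
⇔ ¬(¬(x1 ∨ ¬x2 ∨ x4) ∨ x2) ∨ (((x4 ∧ x1) ∨ x2) ∧ ¬(x4 ∧ x1 ∧ x2))   [expand ⊕]
⇔ (¬¬(x1 ∨ ¬x2 ∨ x4) ∧ ¬x2) ∨ (((x4 ∧ x1) ∨ x2) ∧ ¬(x4 ∧ x1 ∧ x2))   [De Morgan]
⇔ ((x1 ∨ ¬x2 ∨ x4) ∧ ¬x2) ∨ (((x4 ∧ x1) ∨ x2) ∧ ¬(x4 ∧ x1 ∧ x2))   [double negation]
⇔ ((x1 ∨ ¬x2 ∨ x4) ∧ ¬x2) ∨ (((x4 ∧ x1) ∨ x2) ∧ (¬x4 ∨ ¬x1 ∨ ¬x2))   [De Morgan]
⇔ (x1 ∨ ¬x2 ∨ x4 ∨ x4 ∨ x2) ∧ (x1 ∨ ¬x2 ∨ x4 ∨ x1 ∨ x2) ∧ (x1 ∨ ¬x2 ∨ x4 ∨ ¬x4 ∨ ¬x1 ∨ ¬x2) ∧ (¬x2 ∨ x4 ∨ x2) ∧ (¬x2 ∨ x1 ∨ x2) ∧ (¬x2 ∨ ¬x4 ∨ ¬x1 ∨ ¬x2)   [distribute ∨ over ∧]
⇔ ¬x2 ∨ ¬x4 ∨ ¬x1   [simplify]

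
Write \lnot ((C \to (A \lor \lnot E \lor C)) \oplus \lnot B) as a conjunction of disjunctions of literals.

(C \lor \lnot B) \land (\lnot A \lor \lnot B) \land (E \lor \lnot B) \land (\lnot C \lor \lnot B)

\lnot ((C \to (A \lor \lnot E \lor C)) \oplus \lnot B)
⇔ \lnot (((C \to (A \lor \lnot E \lor C)) \lor \lnot B) \land \lnot ((C \to (A \lor \lnot E \lor C)) \land \lnot B))   — expand \oplus
⇔ \lnot ((\lnot C \lor A \lor \lnot E \lor C \lor \lnot B) \land \lnot ((C \to (A \lor \lnot E \lor C)) \land \lnot B))   — eliminate \to
⇔ \lnot ((\lnot C \lor A \lor \lnot E \lor C \lor \lnot B) \land \lnot ((\lnot C \lor A \lor \lnot E \lor C) \land \lnot B))   — eliminate \to
⇔ \lnot (\lnot C \lor A \lor \lnot E \lor C \lor \lnot B) \lor \lnot \lnot ((\lnot C \lor A \lor \lnot E \lor C) \land \lnot B)   — De Morgan
⇔ (\lnot \lnot C \land \lnot A \land \lnot \lnot E \land \lnot C \land \lnot \lnot B) \lor \lnot \lnot ((\lnot C \lor A \lor \lnot E \lor C) \land \lnot B)   — De Morgan
⇔ (C \land \lnot A \land \lnot \lnot E \land \lnot C \land \lnot \lnot B) \lor \lnot \lnot ((\lnot C \lor A \lor \lnot E \lor C) \land \lnot B)   — double negation
⇔ (C \land \lnot A \land E \land \lnot C \land \lnot \lnot B) \lor \lnot \lnot ((\lnot C \lor A \lor \lnot E \lor C) \land \lnot B)   — double negation
⇔ (C \land \lnot A \land E \land \lnot C \land B) \lor \lnot \lnot ((\lnot C \lor A \lor \lnot E \lor C) \land \lnot B)   — double negation
⇔ (C \land \lnot A \land E \land \lnot C \land B) \lor ((\lnot C \lor A \lor \lnot E \lor C) \land \lnot B)   — double negation
⇔ (C \lor \lnot C \lor A \lor \lnot E \lor C) \land (C \lor \lnot B) \land (\lnot A \lor \lnot C \lor A \lor \lnot E \lor C) \land (\lnot A \lor \lnot B) \land (E \lor \lnot C \lor A \lor \lnot E \lor C) \land (E \lor \lnot B) \land (\lnot C \lor \lnot C \lor A \lor \lnot E \lor C) \land (\lnot C \lor \lnot B) \land (B \lor \lnot C \lor A \lor \lnot E \lor C) \land (B \lor \lnot B)   — distribute \lor over \land
⇔ (C \lor \lnot B) \land (\lnot A \lor \lnot B) \land (E \lor \lnot B) \land (\lnot C \lor \lnot B)   — simplify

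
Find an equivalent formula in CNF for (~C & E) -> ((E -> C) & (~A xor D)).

C | ~E

(~C & E) -> ((E -> C) & (~A xor D))
≡ ~(~C & E) | ((E -> C) & (~A xor D))   — eliminate ->
≡ ~(~C & E) | ((~E | C) & (~A xor D))   — eliminate ->
≡ ~(~C & E) | ((~E | C) & (~A | D) & ~(~A & D))   — expand xor
≡ ~~C | ~E | ((~E | C) & (~A | D) & ~(~A & D))   — De Morgan
≡ C | ~E | ((~E | C) & (~A | D) & ~(~A & D))   — double negation
≡ C | ~E | ((~E | C) & (~A | D) & (~~A | ~D))   — De Morgan
≡ C | ~E | ((~E | C) & (~A | D) & (A | ~D))   — double negation
≡ (C | ~E | ~E | C) & (C | ~E | ~A | D) & (C | ~E | A | ~D)   — distribute | over &
≡ C | ~E   — simplify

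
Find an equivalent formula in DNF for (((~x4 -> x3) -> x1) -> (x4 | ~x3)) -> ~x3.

(((~x4 -> x3) -> x1) -> (x4 | ~x3)) -> ~x3
≡ ~(((~x4 -> x3) -> x1) -> (x4 | ~x3)) | ~x3   [eliminate ->]
≡ ~(~((~x4 -> x3) -> x1) | x4 | ~x3) | ~x3   [eliminate ->]
≡ ~(~(~(~x4 -> x3) | x1) | x4 | ~x3) | ~x3   [eliminate ->]
≡ ~(~(~(~~x4 | x3) | x1) | x4 | ~x3) | ~x3   [eliminate ->]
≡ (~~(~(~~x4 | x3) | x1) & ~x4 & ~~x3) | ~x3   [De Morgan]
≡ ((~(~~x4 | x3) | x1) & ~x4 & ~~x3) | ~x3   [double negation]
≡ (((~~~x4 & ~x3) | x1) & ~x4 & ~~x3) | ~x3   [De Morgan]
≡ (((~x4 & ~x3) | x1) & ~x4 & ~~x3) | ~x3   [double negation]
≡ (((~x4 & ~x3) | x1) & ~x4 & x3) | ~x3   [double negation]
≡ (~x4 & ~x3 & ~x4 & x3) | (x1 & ~x4 & x3) | ~x3   [distribute & over |]
≡ (x1 & ~x4 & x3) | ~x3   [simplify]

(x1 & ~x4 & x3) | ~x3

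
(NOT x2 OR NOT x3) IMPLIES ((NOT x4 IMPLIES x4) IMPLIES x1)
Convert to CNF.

(NOT x2 OR NOT x3) IMPLIES ((NOT x4 IMPLIES x4) IMPLIES x1)
≡ NOT (NOT x2 OR NOT x3) OR ((NOT x4 IMPLIES x4) IMPLIES x1)   (eliminate IMPLIES)
≡ NOT (NOT x2 OR NOT x3) OR NOT (NOT x4 IMPLIES x4) OR x1   (eliminate IMPLIES)
≡ NOT (NOT x2 OR NOT x3) OR NOT (NOT NOT x4 OR x4) OR x1   (eliminate IMPLIES)
≡ (NOT NOT x2 AND NOT NOT x3) OR NOT (NOT NOT x4 OR x4) OR x1   (De Morgan)
≡ (x2 AND NOT NOT x3) OR NOT (NOT NOT x4 OR x4) OR x1   (double negation)
≡ (x2 AND x3) OR NOT (NOT NOT x4 OR x4) OR x1   (double negation)
≡ (x2 AND x3) OR (NOT NOT NOT x4 AND NOT x4) OR x1   (De Morgan)
≡ (x2 AND x3) OR (NOT x4 AND NOT x4) OR x1   (double negation)
≡ (x2 OR NOT x4 OR x1) AND (x2 OR NOT x4 OR x1) AND (x3 OR NOT x4 OR x1) AND (x3 OR NOT x4 OR x1)   (distribute OR over AND)
≡ (x2 OR NOT x4 OR x1) AND (x3 OR NOT x4 OR x1)   (simplify)

(x2 OR NOT x4 OR x1) AND (x3 OR NOT x4 OR x1)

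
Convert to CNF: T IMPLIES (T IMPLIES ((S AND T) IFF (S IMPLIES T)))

T IMPLIES (T IMPLIES ((S AND T) IFF (S IMPLIES T)))
⇔ NOT T OR (T IMPLIES ((S AND T) IFF (S IMPLIES T)))   [eliminate IMPLIES]
⇔ NOT T OR NOT T OR ((S AND T) IFF (S IMPLIES T))   [eliminate IMPLIES]
⇔ NOT T OR NOT T OR (((S AND T) IMPLIES (S IMPLIES T)) AND ((S IMPLIES T) IMPLIES (S AND T)))   [eliminate IFF]
⇔ NOT T OR NOT T OR ((NOT (S AND T) OR (S IMPLIES T)) AND ((S IMPLIES T) IMPLIES (S AND T)))   [eliminate IMPLIES]
⇔ NOT T OR NOT T OR ((NOT (S AND T) OR NOT S OR T) AND ((S IMPLIES T) IMPLIES (S AND T)))   [eliminate IMPLIES]
⇔ NOT T OR NOT T OR ((NOT (S AND T) OR NOT S OR T) AND (NOT (S IMPLIES T) OR (S AND T)))   [eliminate IMPLIES]
⇔ NOT T OR NOT T OR ((NOT (S AND T) OR NOT S OR T) AND (NOT (NOT S OR T) OR (S AND T)))   [eliminate IMPLIES]
⇔ NOT T OR NOT T OR ((NOT S OR NOT T OR NOT S OR T) AND (NOT (NOT S OR T) OR (S AND T)))   [De Morgan]
⇔ NOT T OR NOT T OR ((NOT S OR NOT T OR NOT S OR T) AND ((NOT NOT S AND NOT T) OR (S AND T)))   [De Morgan]
⇔ NOT T OR NOT T OR ((NOT S OR NOT T OR NOT S OR T) AND ((S AND NOT T) OR (S AND T)))   [double negation]
⇔ (NOT T OR NOT T OR NOT S OR NOT T OR NOT S OR T) AND (NOT T OR NOT T OR S OR S) AND (NOT T OR NOT T OR S OR T) AND (NOT T OR NOT T OR NOT T OR S) AND (NOT T OR NOT T OR NOT T OR T)   [distribute OR over AND]
⇔ NOT T OR S   [simplify]

NOT T OR S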